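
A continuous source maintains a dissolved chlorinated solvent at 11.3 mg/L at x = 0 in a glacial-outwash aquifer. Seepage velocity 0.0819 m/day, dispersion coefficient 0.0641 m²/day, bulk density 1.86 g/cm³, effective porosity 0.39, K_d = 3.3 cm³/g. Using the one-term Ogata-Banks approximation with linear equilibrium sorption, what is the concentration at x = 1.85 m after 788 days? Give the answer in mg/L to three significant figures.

Retardation factor R = 1 + ρ_b·K_d/n = 1 + 1.86 × 3.3/0.39 = 16.74.
Sorption retards both mechanisms: v_R = v/R = 0.004892 m/day, D_R = D/R = 0.003829 m²/day.
v_R·t = 0.004892 × 788 = 3.854896 m; 2√(D_R t) = 3.474 m; argument = (1.85 − 3.854896)/3.474 = -0.5771.
C = C₀ × ½·erfc(-0.5771) = 11.3 × 0.7928 = 8.96 mg/L.

8.96 mg/L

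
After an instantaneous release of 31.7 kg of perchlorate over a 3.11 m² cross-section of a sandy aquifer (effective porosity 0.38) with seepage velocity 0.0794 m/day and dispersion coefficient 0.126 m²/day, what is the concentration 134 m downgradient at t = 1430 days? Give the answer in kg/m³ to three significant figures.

For an instantaneous plane source, C(x,t) = M/(n_e·A·√(4πDt)) · exp(−(x−vt)²/(4Dt)), with n_e·A the pore (flow) area.
Plume center vt = 0.0794 × 1430 = 113.542 m, so the well at 134 m is 20.458 m downgradient of the peak.
√(4πDt) = 47.58 m, giving peak height M/(n_e·A·√(4πDt)) = 31.7/(0.38 × 3.11 × 47.58) = 0.5638 kg/m³.
(x−vt)²/(4Dt) = (20.458)²/(4 × 0.126 × 1430) = 0.5807; exp(−0.5807) = 0.5595.
C = 0.5638 × 0.5595 = 0.315 kg/m³.

0.315 kg/m³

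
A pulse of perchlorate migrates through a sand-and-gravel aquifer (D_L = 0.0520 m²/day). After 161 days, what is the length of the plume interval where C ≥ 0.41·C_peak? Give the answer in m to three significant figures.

10.9 m

The plume is Gaussian with σ = √(2Dt) = √(2 × 0.0520 × 161) = 4.092 m.
C/C_peak = exp(−Δx²/(2σ²)) = 0.41 ⇒ Δx = σ·√(−2 ln 0.41) = 4.092 × 1.335 = 5.463 m.
Width = 2Δx = 10.9 m.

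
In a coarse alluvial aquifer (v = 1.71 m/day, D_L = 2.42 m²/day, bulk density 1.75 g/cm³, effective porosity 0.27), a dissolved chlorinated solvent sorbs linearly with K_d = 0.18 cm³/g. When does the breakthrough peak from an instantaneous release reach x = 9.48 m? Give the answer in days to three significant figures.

10.4 days

Retardation factor R = 1 + ρ_b·K_d/n = 1 + 1.75 × 0.18/0.27 = 2.167.
Sorption retards both mechanisms: v_R = v/R = 0.7891 m/day, D_R = D/R = 1.117 m²/day.
Peak time from v_R²t² + 2D_R t − x² = 0: t = (√(D_R² + v_R²x²) − D_R)/v_R².
√(D_R² + v_R²x²) = √(1.117² + 0.7891² × 9.48²) = 7.564; v_R² = 0.6227.
t = (7.564 − 1.117)/0.6227 = 10.4 days.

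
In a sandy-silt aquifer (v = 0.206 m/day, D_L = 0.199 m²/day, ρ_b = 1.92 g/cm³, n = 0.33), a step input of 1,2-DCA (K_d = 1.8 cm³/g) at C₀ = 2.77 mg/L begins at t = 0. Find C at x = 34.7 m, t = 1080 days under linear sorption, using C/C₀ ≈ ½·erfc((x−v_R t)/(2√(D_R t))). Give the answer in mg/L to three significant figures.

0.0172 mg/L

Retardation factor R = 1 + ρ_b·K_d/n = 1 + 1.92 × 1.8/0.33 = 11.47.
Sorption retards both mechanisms: v_R = v/R = 0.01796 m/day, D_R = D/R = 0.01735 m²/day.
v_R·t = 0.01796 × 1080 = 19.3968 m; 2√(D_R t) = 8.657 m; argument = (34.7 − 19.3968)/8.657 = 1.768.
C = C₀ × ½·erfc(1.768) = 2.77 × 0.006204 = 0.0172 mg/L.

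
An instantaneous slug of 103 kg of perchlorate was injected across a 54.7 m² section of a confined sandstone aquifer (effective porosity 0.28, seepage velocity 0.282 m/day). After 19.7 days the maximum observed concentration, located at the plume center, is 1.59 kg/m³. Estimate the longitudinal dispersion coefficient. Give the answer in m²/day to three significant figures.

0.0723 m²/day

At the plume center C_max = M/(n_e·A·√(4πDt)), so D = M²/(4πt·(n_e·A·C_max)²).
n_e·A·C_max = 0.28 × 54.7 × 1.59 = 24.35 kg/m.
D = 103²/(4π × 19.7 × 24.35²) = 0.0723 m²/day.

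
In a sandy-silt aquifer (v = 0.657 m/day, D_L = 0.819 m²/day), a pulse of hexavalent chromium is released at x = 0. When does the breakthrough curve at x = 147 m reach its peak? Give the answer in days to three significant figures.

For the 1D instantaneous-source solution, setting ∂C/∂t = 0 at fixed x gives v²t² + 2Dt − x² = 0, so t = (√(D² + v²x²) − D)/v².
√(D² + v²x²) = √(0.819² + 0.657² × 147²) = 96.58; v² = 0.431649.
t = (96.58 − 0.819)/0.431649 = 222 days (vs. the pure-advection estimate x/v = 224 d).

222 days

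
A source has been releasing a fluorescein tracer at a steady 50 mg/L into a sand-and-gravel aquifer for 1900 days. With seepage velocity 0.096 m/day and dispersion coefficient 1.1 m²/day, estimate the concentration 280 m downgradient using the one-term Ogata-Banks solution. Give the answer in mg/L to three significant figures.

3.28 mg/L

For a continuous step input, C/C₀ ≈ ½·erfc((x−vt)/(2√(Dt))).
vt = 0.096 × 1900 = 182.4 m and 2√(Dt) = 2√(1.1 × 1900) = 91.43 m.
Argument (x−vt)/(2√(Dt)) = (280 − 182.4)/91.43 = 1.067; ½·erfc(1.067) = 0.06565.
C = 50 × 0.06565 = 3.28 mg/L.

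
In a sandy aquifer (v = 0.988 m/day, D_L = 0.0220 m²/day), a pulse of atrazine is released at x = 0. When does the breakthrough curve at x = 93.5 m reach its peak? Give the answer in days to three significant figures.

For the 1D instantaneous-source solution, setting ∂C/∂t = 0 at fixed x gives v²t² + 2Dt − x² = 0, so t = (√(D² + v²x²) − D)/v².
√(D² + v²x²) = √(0.0220² + 0.988² × 93.5²) = 92.38; v² = 0.976144.
t = (92.38 − 0.0220)/0.976144 = 94.6 days (vs. the pure-advection estimate x/v = 94.6 d).

94.6 days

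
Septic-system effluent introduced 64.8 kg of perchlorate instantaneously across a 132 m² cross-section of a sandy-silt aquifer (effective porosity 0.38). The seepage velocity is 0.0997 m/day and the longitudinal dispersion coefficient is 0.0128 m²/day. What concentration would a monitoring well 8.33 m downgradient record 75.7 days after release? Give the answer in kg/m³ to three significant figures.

For an instantaneous plane source, C(x,t) = M/(n_e·A·√(4πDt)) · exp(−(x−vt)²/(4Dt)), with n_e·A the pore (flow) area.
Plume center vt = 0.0997 × 75.7 = 7.54729 m, so the well at 8.33 m is 0.78271 m downgradient of the peak.
√(4πDt) = 3.489 m, giving peak height M/(n_e·A·√(4πDt)) = 64.8/(0.38 × 132 × 3.489) = 0.3703 kg/m³.
(x−vt)²/(4Dt) = (0.78271)²/(4 × 0.0128 × 75.7) = 0.1581; exp(−0.1581) = 0.8538.
C = 0.3703 × 0.8538 = 0.316 kg/m³.

0.316 kg/m³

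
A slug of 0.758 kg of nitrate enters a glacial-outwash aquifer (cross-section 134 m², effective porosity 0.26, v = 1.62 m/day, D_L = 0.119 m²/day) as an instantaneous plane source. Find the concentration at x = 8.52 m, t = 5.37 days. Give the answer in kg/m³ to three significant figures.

0.00758 kg/m³

For an instantaneous plane source, C(x,t) = M/(n_e·A·√(4πDt)) · exp(−(x−vt)²/(4Dt)), with n_e·A the pore (flow) area.
Plume center vt = 1.62 × 5.37 = 8.6994 m, so the well at 8.52 m is 0.1794 m upgradient of the peak.
√(4πDt) = 2.834 m, giving peak height M/(n_e·A·√(4πDt)) = 0.758/(0.26 × 134 × 2.834) = 0.007677 kg/m³.
(x−vt)²/(4Dt) = (-0.1794)²/(4 × 0.119 × 5.37) = 0.01259; exp(−0.01259) = 0.9875.
C = 0.007677 × 0.9875 = 0.00758 kg/m³.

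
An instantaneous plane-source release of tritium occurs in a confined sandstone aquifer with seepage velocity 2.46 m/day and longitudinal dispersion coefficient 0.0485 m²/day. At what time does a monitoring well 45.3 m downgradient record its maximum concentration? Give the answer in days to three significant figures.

18.4 days

For the 1D instantaneous-source solution, setting ∂C/∂t = 0 at fixed x gives v²t² + 2Dt − x² = 0, so t = (√(D² + v²x²) − D)/v².
√(D² + v²x²) = √(0.0485² + 2.46² × 45.3²) = 111.4; v² = 6.0516.
t = (111.4 − 0.0485)/6.0516 = 18.4 days (vs. the pure-advection estimate x/v = 18.4 d).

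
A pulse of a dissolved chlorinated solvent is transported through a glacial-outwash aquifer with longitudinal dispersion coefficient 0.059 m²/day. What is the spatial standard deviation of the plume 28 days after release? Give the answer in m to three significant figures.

Dispersive spreading gives a Gaussian with σ² = 2Dt; advection only shifts the center.
σ = √(2 × 0.059 × 28) = 1.82 m.

1.82 m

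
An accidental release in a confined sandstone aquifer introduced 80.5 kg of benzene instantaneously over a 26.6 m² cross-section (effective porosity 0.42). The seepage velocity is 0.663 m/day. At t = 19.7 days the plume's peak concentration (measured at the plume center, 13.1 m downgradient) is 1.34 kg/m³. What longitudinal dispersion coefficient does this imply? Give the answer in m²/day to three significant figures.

0.117 m²/day

At the plume center C_max = M/(n_e·A·√(4πDt)), so D = M²/(4πt·(n_e·A·C_max)²).
n_e·A·C_max = 0.42 × 26.6 × 1.34 = 14.97 kg/m.
D = 80.5²/(4π × 19.7 × 14.97²) = 0.117 m²/day.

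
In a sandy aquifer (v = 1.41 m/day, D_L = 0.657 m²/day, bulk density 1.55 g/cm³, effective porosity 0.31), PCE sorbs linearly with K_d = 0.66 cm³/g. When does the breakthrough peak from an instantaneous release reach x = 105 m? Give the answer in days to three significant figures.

319 days

Retardation factor R = 1 + ρ_b·K_d/n = 1 + 1.55 × 0.66/0.31 = 4.300.
Sorption retards both mechanisms: v_R = v/R = 0.3279 m/day, D_R = D/R = 0.1528 m²/day.
Peak time from v_R²t² + 2D_R t − x² = 0: t = (√(D_R² + v_R²x²) − D_R)/v_R².
√(D_R² + v_R²x²) = √(0.1528² + 0.3279² × 105²) = 34.43; v_R² = 0.1075.
t = (34.43 − 0.1528)/0.1075 = 319 days.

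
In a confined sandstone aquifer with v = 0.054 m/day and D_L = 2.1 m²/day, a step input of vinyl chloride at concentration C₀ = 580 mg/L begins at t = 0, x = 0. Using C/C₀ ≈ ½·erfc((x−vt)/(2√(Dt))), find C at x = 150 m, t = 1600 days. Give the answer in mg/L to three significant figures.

127 mg/L

For a continuous step input, C/C₀ ≈ ½·erfc((x−vt)/(2√(Dt))).
vt = 0.054 × 1600 = 86.4 m and 2√(Dt) = 2√(2.1 × 1600) = 115.9 m.
Argument (x−vt)/(2√(Dt)) = (150 − 86.4)/115.9 = 0.5487; ½·erfc(0.5487) = 0.2189.
C = 580 × 0.2189 = 127 mg/L.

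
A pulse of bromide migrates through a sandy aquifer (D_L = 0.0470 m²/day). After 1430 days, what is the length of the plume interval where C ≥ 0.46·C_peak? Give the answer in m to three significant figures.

The plume is Gaussian with σ = √(2Dt) = √(2 × 0.0470 × 1430) = 11.59 m.
C/C_peak = exp(−Δx²/(2σ²)) = 0.46 ⇒ Δx = σ·√(−2 ln 0.46) = 11.59 × 1.246 = 14.44 m.
Width = 2Δx = 28.9 m.

28.9 m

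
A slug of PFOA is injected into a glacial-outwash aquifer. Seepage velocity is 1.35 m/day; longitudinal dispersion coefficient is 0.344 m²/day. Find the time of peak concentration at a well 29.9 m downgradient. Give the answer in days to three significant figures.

22.0 days

For the 1D instantaneous-source solution, setting ∂C/∂t = 0 at fixed x gives v²t² + 2Dt − x² = 0, so t = (√(D² + v²x²) − D)/v².
√(D² + v²x²) = √(0.344² + 1.35² × 29.9²) = 40.37; v² = 1.8225.
t = (40.37 − 0.344)/1.8225 = 22.0 days (vs. the pure-advection estimate x/v = 22.1 d).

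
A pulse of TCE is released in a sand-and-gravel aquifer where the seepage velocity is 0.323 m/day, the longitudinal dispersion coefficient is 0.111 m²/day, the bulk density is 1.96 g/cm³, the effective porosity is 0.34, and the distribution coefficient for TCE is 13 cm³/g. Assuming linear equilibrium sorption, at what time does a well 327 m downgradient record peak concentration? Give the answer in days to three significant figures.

76800 days

Retardation factor R = 1 + ρ_b·K_d/n = 1 + 1.96 × 13/0.34 = 75.94.
Sorption retards both mechanisms: v_R = v/R = 0.004253 m/day, D_R = D/R = 0.001462 m²/day.
Peak time from v_R²t² + 2D_R t − x² = 0: t = (√(D_R² + v_R²x²) − D_R)/v_R².
√(D_R² + v_R²x²) = √(0.001462² + 0.004253² × 327²) = 1.391; v_R² = 1.809e-05.
t = (1.391 − 0.001462)/1.809e-05 = 76800 days.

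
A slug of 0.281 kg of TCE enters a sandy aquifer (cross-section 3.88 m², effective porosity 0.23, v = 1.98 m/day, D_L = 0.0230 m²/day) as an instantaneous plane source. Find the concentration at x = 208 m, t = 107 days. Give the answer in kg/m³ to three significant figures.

For an instantaneous plane source, C(x,t) = M/(n_e·A·√(4πDt)) · exp(−(x−vt)²/(4Dt)), with n_e·A the pore (flow) area.
Plume center vt = 1.98 × 107 = 211.86 m, so the well at 208 m is 3.86 m upgradient of the peak.
√(4πDt) = 5.561 m, giving peak height M/(n_e·A·√(4πDt)) = 0.281/(0.23 × 3.88 × 5.561) = 0.05662 kg/m³.
(x−vt)²/(4Dt) = (-3.86)²/(4 × 0.0230 × 107) = 1.514; exp(−1.514) = 0.2200.
C = 0.05662 × 0.2200 = 0.0125 kg/m³.

0.0125 kg/m³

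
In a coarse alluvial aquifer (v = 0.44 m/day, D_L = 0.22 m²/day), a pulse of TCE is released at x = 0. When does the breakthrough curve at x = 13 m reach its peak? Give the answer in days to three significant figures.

28.4 days

For the 1D instantaneous-source solution, setting ∂C/∂t = 0 at fixed x gives v²t² + 2Dt − x² = 0, so t = (√(D² + v²x²) − D)/v².
√(D² + v²x²) = √(0.22² + 0.44² × 13²) = 5.724; v² = 0.1936.
t = (5.724 − 0.22)/0.1936 = 28.4 days (vs. the pure-advection estimate x/v = 29.5 d).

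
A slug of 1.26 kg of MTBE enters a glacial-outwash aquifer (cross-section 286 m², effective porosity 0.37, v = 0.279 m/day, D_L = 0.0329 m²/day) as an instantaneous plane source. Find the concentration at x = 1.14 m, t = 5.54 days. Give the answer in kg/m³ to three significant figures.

For an instantaneous plane source, C(x,t) = M/(n_e·A·√(4πDt)) · exp(−(x−vt)²/(4Dt)), with n_e·A the pore (flow) area.
Plume center vt = 0.279 × 5.54 = 1.54566 m, so the well at 1.14 m is 0.40566 m upgradient of the peak.
√(4πDt) = 1.513 m, giving peak height M/(n_e·A·√(4πDt)) = 1.26/(0.37 × 286 × 1.513) = 0.007870 kg/m³.
(x−vt)²/(4Dt) = (-0.40566)²/(4 × 0.0329 × 5.54) = 0.2257; exp(−0.2257) = 0.7980.
C = 0.007870 × 0.7980 = 0.00628 kg/m³.

0.00628 kg/m³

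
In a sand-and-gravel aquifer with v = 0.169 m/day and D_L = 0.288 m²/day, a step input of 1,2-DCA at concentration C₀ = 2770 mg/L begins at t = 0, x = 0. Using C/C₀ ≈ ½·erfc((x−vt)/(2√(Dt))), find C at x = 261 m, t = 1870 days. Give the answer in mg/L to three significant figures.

For a continuous step input, C/C₀ ≈ ½·erfc((x−vt)/(2√(Dt))).
vt = 0.169 × 1870 = 316.03 m and 2√(Dt) = 2√(0.288 × 1870) = 46.41 m.
Argument (x−vt)/(2√(Dt)) = (261 − 316.03)/46.41 = -1.186; ½·erfc(-1.186) = 0.9533.
C = 2770 × 0.9533 = 2640 mg/L.

2640 mg/L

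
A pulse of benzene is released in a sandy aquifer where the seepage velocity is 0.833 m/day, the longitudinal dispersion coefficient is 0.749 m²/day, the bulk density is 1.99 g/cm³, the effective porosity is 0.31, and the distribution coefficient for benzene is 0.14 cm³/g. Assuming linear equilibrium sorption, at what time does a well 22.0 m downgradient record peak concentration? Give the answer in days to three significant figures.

Retardation factor R = 1 + ρ_b·K_d/n = 1 + 1.99 × 0.14/0.31 = 1.899.
Sorption retards both mechanisms: v_R = v/R = 0.4387 m/day, D_R = D/R = 0.3944 m²/day.
Peak time from v_R²t² + 2D_R t − x² = 0: t = (√(D_R² + v_R²x²) − D_R)/v_R².
√(D_R² + v_R²x²) = √(0.3944² + 0.4387² × 22.0²) = 9.659; v_R² = 0.1925.
t = (9.659 − 0.3944)/0.1925 = 48.1 days.

48.1 days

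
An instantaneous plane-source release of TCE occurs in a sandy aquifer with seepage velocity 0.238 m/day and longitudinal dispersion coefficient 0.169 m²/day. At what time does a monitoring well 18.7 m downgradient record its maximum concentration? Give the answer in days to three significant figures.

For the 1D instantaneous-source solution, setting ∂C/∂t = 0 at fixed x gives v²t² + 2Dt − x² = 0, so t = (√(D² + v²x²) − D)/v².
√(D² + v²x²) = √(0.169² + 0.238² × 18.7²) = 4.454; v² = 0.056644.
t = (4.454 − 0.169)/0.056644 = 75.6 days (vs. the pure-advection estimate x/v = 78.6 d).

75.6 days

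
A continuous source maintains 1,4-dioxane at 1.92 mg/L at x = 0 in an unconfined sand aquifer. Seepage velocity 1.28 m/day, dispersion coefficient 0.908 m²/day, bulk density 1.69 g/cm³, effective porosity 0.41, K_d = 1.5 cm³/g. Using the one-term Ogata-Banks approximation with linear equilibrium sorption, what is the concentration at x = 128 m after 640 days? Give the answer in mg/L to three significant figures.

0.262 mg/L

Retardation factor R = 1 + ρ_b·K_d/n = 1 + 1.69 × 1.5/0.41 = 7.183.
Sorption retards both mechanisms: v_R = v/R = 0.1782 m/day, D_R = D/R = 0.1264 m²/day.
v_R·t = 0.1782 × 640 = 114.048 m; 2√(D_R t) = 17.99 m; argument = (128 − 114.048)/17.99 = 0.7755.
C = C₀ × ½·erfc(0.7755) = 1.92 × 0.1364 = 0.262 mg/L.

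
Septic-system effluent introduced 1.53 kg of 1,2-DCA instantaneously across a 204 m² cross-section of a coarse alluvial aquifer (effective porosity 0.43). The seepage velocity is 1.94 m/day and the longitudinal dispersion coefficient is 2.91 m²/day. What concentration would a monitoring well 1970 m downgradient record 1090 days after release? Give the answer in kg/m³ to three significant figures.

For an instantaneous plane source, C(x,t) = M/(n_e·A·√(4πDt)) · exp(−(x−vt)²/(4Dt)), with n_e·A the pore (flow) area.
Plume center vt = 1.94 × 1090 = 2114.6 m, so the well at 1970 m is 144.6 m upgradient of the peak.
√(4πDt) = 199.6 m, giving peak height M/(n_e·A·√(4πDt)) = 1.53/(0.43 × 204 × 199.6) = 8.738e-05 kg/m³.
(x−vt)²/(4Dt) = (-144.6)²/(4 × 2.91 × 1090) = 1.648; exp(−1.648) = 0.1924.
C = 8.738e-05 × 0.1924 = 1.68e-05 kg/m³.

1.68e-05 kg/m³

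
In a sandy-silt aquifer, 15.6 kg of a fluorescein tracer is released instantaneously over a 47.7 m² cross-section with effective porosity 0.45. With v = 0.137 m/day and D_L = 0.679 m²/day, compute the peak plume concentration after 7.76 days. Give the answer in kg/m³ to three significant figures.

0.0893 kg/m³

The peak of an instantaneous 1D plume sits at x = vt; there the Gaussian factor is 1 and C_max = M/(n_e·A·√(4πDt)), where n_e·A is the pore area the mass is dissolved in.
√(4πDt) = √(4π × 0.679 × 7.76) = 8.137 m, so C_max = 15.6/(0.45 × 47.7 × 8.137) = 0.0893 kg/m³.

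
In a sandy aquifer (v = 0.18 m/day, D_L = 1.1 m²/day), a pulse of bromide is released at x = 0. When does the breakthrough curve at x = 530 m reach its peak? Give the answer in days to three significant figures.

2910 days

For the 1D instantaneous-source solution, setting ∂C/∂t = 0 at fixed x gives v²t² + 2Dt − x² = 0, so t = (√(D² + v²x²) − D)/v².
√(D² + v²x²) = √(1.1² + 0.18² × 530²) = 95.41; v² = 0.0324.
t = (95.41 − 1.1)/0.0324 = 2910 days (vs. the pure-advection estimate x/v = 2940 d).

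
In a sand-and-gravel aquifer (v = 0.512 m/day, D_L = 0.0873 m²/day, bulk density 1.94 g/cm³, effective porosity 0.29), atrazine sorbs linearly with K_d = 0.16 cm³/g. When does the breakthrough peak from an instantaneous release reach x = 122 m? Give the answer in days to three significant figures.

493 days

Retardation factor R = 1 + ρ_b·K_d/n = 1 + 1.94 × 0.16/0.29 = 2.070.
Sorption retards both mechanisms: v_R = v/R = 0.2473 m/day, D_R = D/R = 0.04217 m²/day.
Peak time from v_R²t² + 2D_R t − x² = 0: t = (√(D_R² + v_R²x²) − D_R)/v_R².
√(D_R² + v_R²x²) = √(0.04217² + 0.2473² × 122²) = 30.17; v_R² = 0.06116.
t = (30.17 − 0.04217)/0.06116 = 493 days.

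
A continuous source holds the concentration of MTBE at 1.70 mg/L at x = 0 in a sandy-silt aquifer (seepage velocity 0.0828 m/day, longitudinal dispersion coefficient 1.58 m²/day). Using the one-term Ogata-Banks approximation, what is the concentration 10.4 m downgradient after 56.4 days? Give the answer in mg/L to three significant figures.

For a continuous step input, C/C₀ ≈ ½·erfc((x−vt)/(2√(Dt))).
vt = 0.0828 × 56.4 = 4.66992 m and 2√(Dt) = 2√(1.58 × 56.4) = 18.88 m.
Argument (x−vt)/(2√(Dt)) = (10.4 − 4.66992)/18.88 = 0.3035; ½·erfc(0.3035) = 0.3339.
C = 1.70 × 0.3339 = 0.568 mg/L.

0.568 mg/L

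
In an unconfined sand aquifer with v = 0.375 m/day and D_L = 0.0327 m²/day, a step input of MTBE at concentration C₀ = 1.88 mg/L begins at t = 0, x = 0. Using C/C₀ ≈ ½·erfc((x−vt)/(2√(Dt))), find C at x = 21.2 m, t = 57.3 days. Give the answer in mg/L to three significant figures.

For a continuous step input, C/C₀ ≈ ½·erfc((x−vt)/(2√(Dt))).
vt = 0.375 × 57.3 = 21.4875 m and 2√(Dt) = 2√(0.0327 × 57.3) = 2.738 m.
Argument (x−vt)/(2√(Dt)) = (21.2 − 21.4875)/2.738 = -0.1050; ½·erfc(-0.1050) = 0.5590.
C = 1.88 × 0.5590 = 1.05 mg/L.

1.05 mg/L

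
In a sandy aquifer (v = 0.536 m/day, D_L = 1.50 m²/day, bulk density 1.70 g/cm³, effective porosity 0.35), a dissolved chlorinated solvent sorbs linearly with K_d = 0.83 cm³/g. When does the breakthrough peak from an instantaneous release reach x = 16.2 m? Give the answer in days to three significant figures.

128 days

Retardation factor R = 1 + ρ_b·K_d/n = 1 + 1.70 × 0.83/0.35 = 5.031.
Sorption retards both mechanisms: v_R = v/R = 0.1065 m/day, D_R = D/R = 0.2982 m²/day.
Peak time from v_R²t² + 2D_R t − x² = 0: t = (√(D_R² + v_R²x²) − D_R)/v_R².
√(D_R² + v_R²x²) = √(0.2982² + 0.1065² × 16.2²) = 1.751; v_R² = 0.01134.
t = (1.751 − 0.2982)/0.01134 = 128 days.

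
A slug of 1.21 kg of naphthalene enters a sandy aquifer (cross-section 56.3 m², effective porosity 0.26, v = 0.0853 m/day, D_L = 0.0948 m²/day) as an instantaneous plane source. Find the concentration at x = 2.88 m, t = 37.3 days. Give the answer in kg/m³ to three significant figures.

For an instantaneous plane source, C(x,t) = M/(n_e·A·√(4πDt)) · exp(−(x−vt)²/(4Dt)), with n_e·A the pore (flow) area.
Plume center vt = 0.0853 × 37.3 = 3.18169 m, so the well at 2.88 m is 0.30169 m upgradient of the peak.
√(4πDt) = 6.666 m, giving peak height M/(n_e·A·√(4πDt)) = 1.21/(0.26 × 56.3 × 6.666) = 0.01240 kg/m³.
(x−vt)²/(4Dt) = (-0.30169)²/(4 × 0.0948 × 37.3) = 0.006435; exp(−0.006435) = 0.9936.
C = 0.01240 × 0.9936 = 0.0123 kg/m³.

0.0123 kg/m³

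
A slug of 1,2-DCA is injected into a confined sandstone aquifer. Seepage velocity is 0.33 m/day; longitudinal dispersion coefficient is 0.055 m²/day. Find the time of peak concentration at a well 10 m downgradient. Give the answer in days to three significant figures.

29.8 days

For the 1D instantaneous-source solution, setting ∂C/∂t = 0 at fixed x gives v²t² + 2Dt − x² = 0, so t = (√(D² + v²x²) − D)/v².
√(D² + v²x²) = √(0.055² + 0.33² × 10²) = 3.300; v² = 0.1089.
t = (3.300 − 0.055)/0.1089 = 29.8 days (vs. the pure-advection estimate x/v = 30.3 d).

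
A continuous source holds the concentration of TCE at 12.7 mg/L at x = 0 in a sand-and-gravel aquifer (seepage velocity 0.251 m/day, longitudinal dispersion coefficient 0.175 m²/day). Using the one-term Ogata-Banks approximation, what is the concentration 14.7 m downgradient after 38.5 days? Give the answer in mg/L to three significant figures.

1.08 mg/L

For a continuous step input, C/C₀ ≈ ½·erfc((x−vt)/(2√(Dt))).
vt = 0.251 × 38.5 = 9.6635 m and 2√(Dt) = 2√(0.175 × 38.5) = 5.191 m.
Argument (x−vt)/(2√(Dt)) = (14.7 − 9.6635)/5.191 = 0.9702; ½·erfc(0.9702) = 0.08502.
C = 12.7 × 0.08502 = 1.08 mg/L.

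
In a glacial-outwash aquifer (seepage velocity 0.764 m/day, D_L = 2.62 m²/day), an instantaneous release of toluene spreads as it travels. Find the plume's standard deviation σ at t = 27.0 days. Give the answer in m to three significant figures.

Dispersive spreading gives a Gaussian with σ² = 2Dt; advection only shifts the center.
σ = √(2 × 2.62 × 27.0) = 11.9 m.

11.9 m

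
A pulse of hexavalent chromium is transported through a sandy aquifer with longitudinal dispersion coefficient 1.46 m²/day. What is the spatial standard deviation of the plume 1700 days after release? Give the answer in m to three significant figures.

70.5 m

Dispersive spreading gives a Gaussian with σ² = 2Dt; advection only shifts the center.
σ = √(2 × 1.46 × 1700) = 70.5 m.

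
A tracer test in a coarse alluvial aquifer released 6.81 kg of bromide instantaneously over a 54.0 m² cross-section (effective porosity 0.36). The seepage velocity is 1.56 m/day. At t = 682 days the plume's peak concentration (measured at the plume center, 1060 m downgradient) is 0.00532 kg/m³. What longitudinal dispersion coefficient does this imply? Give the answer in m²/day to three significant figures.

At the plume center C_max = M/(n_e·A·√(4πDt)), so D = M²/(4πt·(n_e·A·C_max)²).
n_e·A·C_max = 0.36 × 54.0 × 0.00532 = 0.1034 kg/m.
D = 6.81²/(4π × 682 × 0.1034²) = 0.506 m²/day.

0.506 m²/day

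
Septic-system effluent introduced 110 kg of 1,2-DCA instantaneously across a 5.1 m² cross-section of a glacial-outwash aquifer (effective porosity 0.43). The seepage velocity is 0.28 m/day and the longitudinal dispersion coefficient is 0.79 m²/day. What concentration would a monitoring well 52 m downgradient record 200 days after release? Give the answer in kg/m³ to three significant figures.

1.10 kg/m³

For an instantaneous plane source, C(x,t) = M/(n_e·A·√(4πDt)) · exp(−(x−vt)²/(4Dt)), with n_e·A the pore (flow) area.
Plume center vt = 0.28 × 200 = 56 m, so the well at 52 m is 4 m upgradient of the peak.
√(4πDt) = 44.56 m, giving peak height M/(n_e·A·√(4πDt)) = 110/(0.43 × 5.1 × 44.56) = 1.126 kg/m³.
(x−vt)²/(4Dt) = (-4)²/(4 × 0.79 × 200) = 0.02532; exp(−0.02532) = 0.9750.
C = 1.126 × 0.9750 = 1.10 kg/m³.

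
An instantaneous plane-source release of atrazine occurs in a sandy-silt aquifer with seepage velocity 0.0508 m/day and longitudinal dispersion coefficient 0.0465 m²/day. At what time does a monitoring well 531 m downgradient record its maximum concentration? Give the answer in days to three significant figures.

For the 1D instantaneous-source solution, setting ∂C/∂t = 0 at fixed x gives v²t² + 2Dt − x² = 0, so t = (√(D² + v²x²) − D)/v².
√(D² + v²x²) = √(0.0465² + 0.0508² × 531²) = 26.97; v² = 0.00258064.
t = (26.97 − 0.0465)/0.00258064 = 10400 days (vs. the pure-advection estimate x/v = 10500 d).

10400 days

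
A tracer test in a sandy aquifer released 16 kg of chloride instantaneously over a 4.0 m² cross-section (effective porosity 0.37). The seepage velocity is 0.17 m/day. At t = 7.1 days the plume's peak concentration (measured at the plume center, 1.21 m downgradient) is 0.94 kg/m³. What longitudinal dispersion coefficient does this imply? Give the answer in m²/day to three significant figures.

1.48 m²/day

At the plume center C_max = M/(n_e·A·√(4πDt)), so D = M²/(4πt·(n_e·A·C_max)²).
n_e·A·C_max = 0.37 × 4.0 × 0.94 = 1.391 kg/m.
D = 16²/(4π × 7.1 × 1.391²) = 1.48 m²/day.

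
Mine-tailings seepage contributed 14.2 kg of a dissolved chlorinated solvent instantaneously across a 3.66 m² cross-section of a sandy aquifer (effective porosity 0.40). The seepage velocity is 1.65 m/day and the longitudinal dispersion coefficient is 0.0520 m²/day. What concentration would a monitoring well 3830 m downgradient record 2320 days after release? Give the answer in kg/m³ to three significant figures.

For an instantaneous plane source, C(x,t) = M/(n_e·A·√(4πDt)) · exp(−(x−vt)²/(4Dt)), with n_e·A the pore (flow) area.
Plume center vt = 1.65 × 2320 = 3828 m, so the well at 3830 m is 2 m downgradient of the peak.
√(4πDt) = 38.94 m, giving peak height M/(n_e·A·√(4πDt)) = 14.2/(0.40 × 3.66 × 38.94) = 0.2491 kg/m³.
(x−vt)²/(4Dt) = (2)²/(4 × 0.0520 × 2320) = 0.008289; exp(−0.008289) = 0.9917.
C = 0.2491 × 0.9917 = 0.247 kg/m³.

0.247 kg/m³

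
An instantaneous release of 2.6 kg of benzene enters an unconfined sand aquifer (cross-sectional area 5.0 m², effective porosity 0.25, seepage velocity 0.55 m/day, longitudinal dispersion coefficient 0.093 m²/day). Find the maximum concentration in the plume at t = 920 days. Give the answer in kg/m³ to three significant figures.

0.0634 kg/m³

The peak of an instantaneous 1D plume sits at x = vt; there the Gaussian factor is 1 and C_max = M/(n_e·A·√(4πDt)), where n_e·A is the pore area the mass is dissolved in.
√(4πDt) = √(4π × 0.093 × 920) = 32.79 m, so C_max = 2.6/(0.25 × 5.0 × 32.79) = 0.0634 kg/m³.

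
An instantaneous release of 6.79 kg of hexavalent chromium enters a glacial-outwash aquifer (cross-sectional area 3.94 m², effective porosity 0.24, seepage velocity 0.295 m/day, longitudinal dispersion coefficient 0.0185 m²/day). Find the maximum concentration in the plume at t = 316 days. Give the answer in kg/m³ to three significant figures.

The peak of an instantaneous 1D plume sits at x = vt; there the Gaussian factor is 1 and C_max = M/(n_e·A·√(4πDt)), where n_e·A is the pore area the mass is dissolved in.
√(4πDt) = √(4π × 0.0185 × 316) = 8.571 m, so C_max = 6.79/(0.24 × 3.94 × 8.571) = 0.838 kg/m³.

0.838 kg/m³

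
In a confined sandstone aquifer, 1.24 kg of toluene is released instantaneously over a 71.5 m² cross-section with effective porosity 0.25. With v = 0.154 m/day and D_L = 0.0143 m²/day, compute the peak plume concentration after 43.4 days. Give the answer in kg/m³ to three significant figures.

The peak of an instantaneous 1D plume sits at x = vt; there the Gaussian factor is 1 and C_max = M/(n_e·A·√(4πDt)), where n_e·A is the pore area the mass is dissolved in.
√(4πDt) = √(4π × 0.0143 × 43.4) = 2.793 m, so C_max = 1.24/(0.25 × 71.5 × 2.793) = 0.0248 kg/m³.

0.0248 kg/m³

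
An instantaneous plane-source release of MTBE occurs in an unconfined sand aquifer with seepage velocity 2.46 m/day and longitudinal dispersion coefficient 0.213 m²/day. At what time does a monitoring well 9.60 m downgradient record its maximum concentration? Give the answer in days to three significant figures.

For the 1D instantaneous-source solution, setting ∂C/∂t = 0 at fixed x gives v²t² + 2Dt − x² = 0, so t = (√(D² + v²x²) − D)/v².
√(D² + v²x²) = √(0.213² + 2.46² × 9.60²) = 23.62; v² = 6.0516.
t = (23.62 − 0.213)/6.0516 = 3.87 days (vs. the pure-advection estimate x/v = 3.90 d).

3.87 days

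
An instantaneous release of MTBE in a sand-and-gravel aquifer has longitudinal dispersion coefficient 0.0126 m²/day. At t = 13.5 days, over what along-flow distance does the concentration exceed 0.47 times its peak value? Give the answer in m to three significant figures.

1.43 m

The plume is Gaussian with σ = √(2Dt) = √(2 × 0.0126 × 13.5) = 0.5833 m.
C/C_peak = exp(−Δx²/(2σ²)) = 0.47 ⇒ Δx = σ·√(−2 ln 0.47) = 0.5833 × 1.229 = 0.7169 m.
Width = 2Δx = 1.43 m.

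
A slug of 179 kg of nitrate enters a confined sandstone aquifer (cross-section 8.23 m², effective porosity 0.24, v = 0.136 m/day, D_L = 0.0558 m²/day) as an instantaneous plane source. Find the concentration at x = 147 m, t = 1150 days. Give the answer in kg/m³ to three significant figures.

2.26 kg/m³

For an instantaneous plane source, C(x,t) = M/(n_e·A·√(4πDt)) · exp(−(x−vt)²/(4Dt)), with n_e·A the pore (flow) area.
Plume center vt = 0.136 × 1150 = 156.4 m, so the well at 147 m is 9.4 m upgradient of the peak.
√(4πDt) = 28.40 m, giving peak height M/(n_e·A·√(4πDt)) = 179/(0.24 × 8.23 × 28.40) = 3.191 kg/m³.
(x−vt)²/(4Dt) = (-9.4)²/(4 × 0.0558 × 1150) = 0.3442; exp(−0.3442) = 0.7088.
C = 3.191 × 0.7088 = 2.26 kg/m³.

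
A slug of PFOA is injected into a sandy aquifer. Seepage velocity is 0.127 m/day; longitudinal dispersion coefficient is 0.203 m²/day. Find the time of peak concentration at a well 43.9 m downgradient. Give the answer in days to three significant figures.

333 days

For the 1D instantaneous-source solution, setting ∂C/∂t = 0 at fixed x gives v²t² + 2Dt − x² = 0, so t = (√(D² + v²x²) − D)/v².
√(D² + v²x²) = √(0.203² + 0.127² × 43.9²) = 5.579; v² = 0.016129.
t = (5.579 − 0.203)/0.016129 = 333 days (vs. the pure-advection estimate x/v = 346 d).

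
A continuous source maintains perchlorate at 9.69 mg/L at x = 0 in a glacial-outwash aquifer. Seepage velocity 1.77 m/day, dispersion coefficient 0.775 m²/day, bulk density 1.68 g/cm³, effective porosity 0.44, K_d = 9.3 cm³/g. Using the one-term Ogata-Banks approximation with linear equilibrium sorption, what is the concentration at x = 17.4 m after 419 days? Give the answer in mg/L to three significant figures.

Retardation factor R = 1 + ρ_b·K_d/n = 1 + 1.68 × 9.3/0.44 = 36.51.
Sorption retards both mechanisms: v_R = v/R = 0.04848 m/day, D_R = D/R = 0.02123 m²/day.
v_R·t = 0.04848 × 419 = 20.31312 m; 2√(D_R t) = 5.965 m; argument = (17.4 − 20.31312)/5.965 = -0.4884.
C = C₀ × ½·erfc(-0.4884) = 9.69 × 0.7551 = 7.32 mg/L.

7.32 mg/L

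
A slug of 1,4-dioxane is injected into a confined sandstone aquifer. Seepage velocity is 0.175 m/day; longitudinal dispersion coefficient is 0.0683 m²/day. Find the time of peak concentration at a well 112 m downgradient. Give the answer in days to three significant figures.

For the 1D instantaneous-source solution, setting ∂C/∂t = 0 at fixed x gives v²t² + 2Dt − x² = 0, so t = (√(D² + v²x²) − D)/v².
√(D² + v²x²) = √(0.0683² + 0.175² × 112²) = 19.60; v² = 0.030625.
t = (19.60 − 0.0683)/0.030625 = 638 days (vs. the pure-advection estimate x/v = 640 d).

638 days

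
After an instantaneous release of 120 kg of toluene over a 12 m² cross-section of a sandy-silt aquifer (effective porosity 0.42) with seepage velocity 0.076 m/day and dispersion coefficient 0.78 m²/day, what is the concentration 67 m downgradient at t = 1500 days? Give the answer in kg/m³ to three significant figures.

0.122 kg/m³

For an instantaneous plane source, C(x,t) = M/(n_e·A·√(4πDt)) · exp(−(x−vt)²/(4Dt)), with n_e·A the pore (flow) area.
Plume center vt = 0.076 × 1500 = 114 m, so the well at 67 m is 47 m upgradient of the peak.
√(4πDt) = 121.3 m, giving peak height M/(n_e·A·√(4πDt)) = 120/(0.42 × 12 × 121.3) = 0.1963 kg/m³.
(x−vt)²/(4Dt) = (-47)²/(4 × 0.78 × 1500) = 0.4720; exp(−0.4720) = 0.6238.
C = 0.1963 × 0.6238 = 0.122 kg/m³.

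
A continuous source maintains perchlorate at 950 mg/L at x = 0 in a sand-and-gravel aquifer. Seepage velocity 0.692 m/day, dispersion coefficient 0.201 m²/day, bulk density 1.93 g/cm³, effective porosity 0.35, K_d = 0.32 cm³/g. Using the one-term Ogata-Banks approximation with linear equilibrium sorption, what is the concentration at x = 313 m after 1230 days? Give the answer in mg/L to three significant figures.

333 mg/L

Retardation factor R = 1 + ρ_b·K_d/n = 1 + 1.93 × 0.32/0.35 = 2.765.
Sorption retards both mechanisms: v_R = v/R = 0.2503 m/day, D_R = D/R = 0.07269 m²/day.
v_R·t = 0.2503 × 1230 = 307.869 m; 2√(D_R t) = 18.91 m; argument = (313 − 307.869)/18.91 = 0.2713.
C = C₀ × ½·erfc(0.2713) = 950 × 0.3506 = 333 mg/L.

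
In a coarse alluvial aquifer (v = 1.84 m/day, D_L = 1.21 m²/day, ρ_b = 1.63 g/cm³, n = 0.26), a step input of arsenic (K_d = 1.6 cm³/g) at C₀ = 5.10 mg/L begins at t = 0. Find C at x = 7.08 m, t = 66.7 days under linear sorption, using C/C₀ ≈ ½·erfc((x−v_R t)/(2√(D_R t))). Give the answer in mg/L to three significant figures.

4.36 mg/L

Retardation factor R = 1 + ρ_b·K_d/n = 1 + 1.63 × 1.6/0.26 = 11.03.
Sorption retards both mechanisms: v_R = v/R = 0.1668 m/day, D_R = D/R = 0.1097 m²/day.
v_R·t = 0.1668 × 66.7 = 11.12556 m; 2√(D_R t) = 5.410 m; argument = (7.08 − 11.12556)/5.410 = -0.7478.
C = C₀ × ½·erfc(-0.7478) = 5.10 × 0.8549 = 4.36 mg/L.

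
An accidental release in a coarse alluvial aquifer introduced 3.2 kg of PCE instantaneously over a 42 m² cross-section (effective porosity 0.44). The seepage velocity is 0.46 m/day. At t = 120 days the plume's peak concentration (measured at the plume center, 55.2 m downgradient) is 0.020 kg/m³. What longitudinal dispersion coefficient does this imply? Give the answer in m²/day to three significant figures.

At the plume center C_max = M/(n_e·A·√(4πDt)), so D = M²/(4πt·(n_e·A·C_max)²).
n_e·A·C_max = 0.44 × 42 × 0.020 = 0.3696 kg/m.
D = 3.2²/(4π × 120 × 0.3696²) = 0.0497 m²/day.

0.0497 m²/day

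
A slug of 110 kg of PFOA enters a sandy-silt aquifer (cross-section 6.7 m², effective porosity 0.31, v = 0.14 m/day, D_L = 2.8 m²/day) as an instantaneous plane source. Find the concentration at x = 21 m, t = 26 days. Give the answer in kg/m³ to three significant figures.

For an instantaneous plane source, C(x,t) = M/(n_e·A·√(4πDt)) · exp(−(x−vt)²/(4Dt)), with n_e·A the pore (flow) area.
Plume center vt = 0.14 × 26 = 3.64 m, so the well at 21 m is 17.36 m downgradient of the peak.
√(4πDt) = 30.25 m, giving peak height M/(n_e·A·√(4πDt)) = 110/(0.31 × 6.7 × 30.25) = 1.751 kg/m³.
(x−vt)²/(4Dt) = (17.36)²/(4 × 2.8 × 26) = 1.035; exp(−1.035) = 0.3552.
C = 1.751 × 0.3552 = 0.622 kg/m³.

0.622 kg/m³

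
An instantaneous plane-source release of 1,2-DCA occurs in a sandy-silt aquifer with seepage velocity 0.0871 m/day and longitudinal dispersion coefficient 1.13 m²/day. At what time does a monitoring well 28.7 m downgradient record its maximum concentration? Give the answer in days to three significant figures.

For the 1D instantaneous-source solution, setting ∂C/∂t = 0 at fixed x gives v²t² + 2Dt − x² = 0, so t = (√(D² + v²x²) − D)/v².
√(D² + v²x²) = √(1.13² + 0.0871² × 28.7²) = 2.743; v² = 0.00758641.
t = (2.743 − 1.13)/0.00758641 = 213 days (vs. the pure-advection estimate x/v = 330 d).

213 days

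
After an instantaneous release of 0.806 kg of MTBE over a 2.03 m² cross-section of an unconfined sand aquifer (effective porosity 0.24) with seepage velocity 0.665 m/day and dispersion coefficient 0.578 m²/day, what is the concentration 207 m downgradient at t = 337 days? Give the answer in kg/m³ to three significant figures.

For an instantaneous plane source, C(x,t) = M/(n_e·A·√(4πDt)) · exp(−(x−vt)²/(4Dt)), with n_e·A the pore (flow) area.
Plume center vt = 0.665 × 337 = 224.105 m, so the well at 207 m is 17.105 m upgradient of the peak.
√(4πDt) = 49.47 m, giving peak height M/(n_e·A·√(4πDt)) = 0.806/(0.24 × 2.03 × 49.47) = 0.03344 kg/m³.
(x−vt)²/(4Dt) = (-17.105)²/(4 × 0.578 × 337) = 0.3755; exp(−0.3755) = 0.6869.
C = 0.03344 × 0.6869 = 0.0230 kg/m³.

0.0230 kg/m³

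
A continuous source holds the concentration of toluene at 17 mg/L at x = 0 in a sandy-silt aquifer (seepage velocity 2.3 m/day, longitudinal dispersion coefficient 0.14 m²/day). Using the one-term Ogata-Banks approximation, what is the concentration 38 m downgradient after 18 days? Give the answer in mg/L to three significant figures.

For a continuous step input, C/C₀ ≈ ½·erfc((x−vt)/(2√(Dt))).
vt = 2.3 × 18 = 41.4 m and 2√(Dt) = 2√(0.14 × 18) = 3.175 m.
Argument (x−vt)/(2√(Dt)) = (38 − 41.4)/3.175 = -1.071; ½·erfc(-1.071) = 0.9351.
C = 17 × 0.9351 = 15.9 mg/L.

15.9 mg/L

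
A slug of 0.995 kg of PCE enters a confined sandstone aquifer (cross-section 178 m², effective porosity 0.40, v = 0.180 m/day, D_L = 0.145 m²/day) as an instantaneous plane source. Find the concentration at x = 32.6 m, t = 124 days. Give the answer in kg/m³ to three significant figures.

For an instantaneous plane source, C(x,t) = M/(n_e·A·√(4πDt)) · exp(−(x−vt)²/(4Dt)), with n_e·A the pore (flow) area.
Plume center vt = 0.180 × 124 = 22.32 m, so the well at 32.6 m is 10.28 m downgradient of the peak.
√(4πDt) = 15.03 m, giving peak height M/(n_e·A·√(4πDt)) = 0.995/(0.40 × 178 × 15.03) = 0.0009298 kg/m³.
(x−vt)²/(4Dt) = (10.28)²/(4 × 0.145 × 124) = 1.469; exp(−1.469) = 0.2302.
C = 0.0009298 × 0.2302 = 0.000214 kg/m³.

0.000214 kg/m³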